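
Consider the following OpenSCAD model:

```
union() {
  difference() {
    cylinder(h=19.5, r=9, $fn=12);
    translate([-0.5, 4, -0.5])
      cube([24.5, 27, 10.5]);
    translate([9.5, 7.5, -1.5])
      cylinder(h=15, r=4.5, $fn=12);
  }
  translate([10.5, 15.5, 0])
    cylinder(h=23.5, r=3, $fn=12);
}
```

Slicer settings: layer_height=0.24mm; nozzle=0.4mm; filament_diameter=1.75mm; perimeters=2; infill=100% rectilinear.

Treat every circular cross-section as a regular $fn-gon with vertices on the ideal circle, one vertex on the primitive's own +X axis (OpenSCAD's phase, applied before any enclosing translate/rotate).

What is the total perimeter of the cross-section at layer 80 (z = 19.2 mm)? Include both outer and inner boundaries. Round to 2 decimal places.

At z = 19.2 mm: the r=9 cylinder contributes a regular 12-gon of circumradius 9 (perimeter = 2·12·9.000·sin(180°/12) = 55.90 mm); the cube at (-0.5, 4) does not reach this height (z outside [-0.5, 10]); the cylinder at (9.5, 7.5) is not intersected at this z (z outside [-1.5, 13.5]); After the difference (first − rest): none of the subtracted shapes is present at this height, so the r=9 cylinder is unchanged — boundary = 55.90 mm; the r=3 cylinder at (10.5, 15.5) gives a regular 12-gon of circumradius 3 (constant along its height) (perimeter = 2·12·3.000·sin(180°/12) = 18.63 mm); Merging all regions: the 2 present regions are separate (no shared area or edge), so areas and boundary lengths simply add and each stays a separate island — boundary = 74.54 mm. Overall, the cross-section has 2 separate islands. Total boundary length (outer) = 74.54 mm.

74.54 mm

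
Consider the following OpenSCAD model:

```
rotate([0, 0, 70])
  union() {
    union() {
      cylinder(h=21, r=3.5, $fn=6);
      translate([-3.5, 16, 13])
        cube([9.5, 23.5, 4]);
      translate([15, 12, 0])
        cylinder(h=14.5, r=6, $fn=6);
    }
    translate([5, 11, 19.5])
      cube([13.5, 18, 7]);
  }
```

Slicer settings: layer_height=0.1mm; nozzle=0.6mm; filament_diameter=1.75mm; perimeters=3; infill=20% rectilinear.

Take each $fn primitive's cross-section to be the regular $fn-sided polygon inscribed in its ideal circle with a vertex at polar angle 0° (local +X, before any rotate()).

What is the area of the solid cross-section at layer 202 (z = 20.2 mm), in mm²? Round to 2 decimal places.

274.83 mm²

At z = 20.2 mm: the cylinder: section is a regular 6-gon, circumradius r=3.5 (area = (6/2)·3.500²·sin(360°/6) = 31.83 mm²); the cube at (-3.5, 16) is not intersected at this z (z outside [13, 17]); the cylinder at (15, 12) is absent (z outside [0, 14.5]); Combining (union): only the r=3.5 cylinder is present, so the union is just that shape — area = 31.83 mm²; the 13.5×18 cube at (5, 11) contributes its full rectangle (area 243.00 mm²); Merging all regions: the 2 present regions are separate (no shared area or edge), so areas and boundary lengths simply add and each stays a separate island — area = 274.83 mm²; (rotated 70° about Z; rotation is an isometry so areas/perimeters/island counts are preserved). Overall, the cross-section has 2 separate islands. Net area = 274.83 mm².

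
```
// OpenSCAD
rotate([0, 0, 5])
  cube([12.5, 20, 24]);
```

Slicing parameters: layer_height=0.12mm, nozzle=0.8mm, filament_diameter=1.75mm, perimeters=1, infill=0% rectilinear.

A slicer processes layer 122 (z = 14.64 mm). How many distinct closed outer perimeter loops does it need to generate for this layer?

1

At z = 14.64 mm: the cube is present — its section is the full 12.5×20 rectangle; (whole slice rotated 5° about Z — lengths, areas and connectivity unchanged). The result has 1 disconnected region.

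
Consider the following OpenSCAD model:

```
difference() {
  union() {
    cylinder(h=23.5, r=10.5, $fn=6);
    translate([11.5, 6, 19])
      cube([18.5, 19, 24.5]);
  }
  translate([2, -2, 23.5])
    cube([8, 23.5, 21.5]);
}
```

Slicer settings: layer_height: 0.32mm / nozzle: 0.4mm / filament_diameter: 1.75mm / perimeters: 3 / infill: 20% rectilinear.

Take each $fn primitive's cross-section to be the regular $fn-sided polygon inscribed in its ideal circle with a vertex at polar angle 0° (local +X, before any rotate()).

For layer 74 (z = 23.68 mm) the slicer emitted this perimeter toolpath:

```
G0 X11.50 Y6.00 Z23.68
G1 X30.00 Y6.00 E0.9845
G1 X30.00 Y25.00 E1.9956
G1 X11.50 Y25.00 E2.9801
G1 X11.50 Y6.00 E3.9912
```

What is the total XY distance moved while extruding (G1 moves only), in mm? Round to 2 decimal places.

75.00 mm

Sum the Euclidean lengths of each G1 segment: total = 75.00 mm.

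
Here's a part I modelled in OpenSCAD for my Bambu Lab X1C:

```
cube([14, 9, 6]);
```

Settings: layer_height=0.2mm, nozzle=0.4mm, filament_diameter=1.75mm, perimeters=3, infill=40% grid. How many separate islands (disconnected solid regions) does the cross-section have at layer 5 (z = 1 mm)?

1

At z = 1 mm: the 14×9 cube contributes its full rectangle. Overall, the cross-section is a single solid region. Island count = 1.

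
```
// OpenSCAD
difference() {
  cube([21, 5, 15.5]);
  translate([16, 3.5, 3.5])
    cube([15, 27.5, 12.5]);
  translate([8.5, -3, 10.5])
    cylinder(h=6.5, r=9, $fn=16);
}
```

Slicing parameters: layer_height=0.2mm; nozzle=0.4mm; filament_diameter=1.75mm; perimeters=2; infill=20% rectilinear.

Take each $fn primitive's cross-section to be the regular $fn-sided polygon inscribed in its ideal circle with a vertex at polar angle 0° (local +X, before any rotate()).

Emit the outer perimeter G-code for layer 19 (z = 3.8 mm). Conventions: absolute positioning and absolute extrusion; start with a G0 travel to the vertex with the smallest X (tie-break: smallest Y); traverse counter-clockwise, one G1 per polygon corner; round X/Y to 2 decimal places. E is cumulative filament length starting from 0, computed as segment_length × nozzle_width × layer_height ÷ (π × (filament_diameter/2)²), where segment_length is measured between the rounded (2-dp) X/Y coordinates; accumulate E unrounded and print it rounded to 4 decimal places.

At z = 3.8 mm: the cube is present — its section is the full 21×5 rectangle; the cube at (16, 3.5) is present — its section is the full 15×27.5 rectangle; the cylinder at (8.5, -3) does not reach this height (z outside [10.5, 17]); After the difference (first − rest): starting from the 21×5 cube, the 15×27.5 cube at (16, 3.5) partially overlaps it — only the 7.50 mm² overlap (of its 412.50 mm²) is removed, clipping the outline — 1 connected region. The outline is a single polygon with 6 vertices. Extrusion per mm of travel: 0.4 × 0.2 / (π × 0.875²) = 0.033260. Accumulating E over each segment gives final E = 1.7295.

G0 X0.00 Y0.00 Z3.80
G1 X21.00 Y0.00 E0.6985
G1 X21.00 Y3.50 E0.8149
G1 X16.00 Y3.50 E0.9812
G1 X16.00 Y5.00 E1.0311
G1 X0.00 Y5.00 E1.5632
G1 X0.00 Y0.00 E1.7295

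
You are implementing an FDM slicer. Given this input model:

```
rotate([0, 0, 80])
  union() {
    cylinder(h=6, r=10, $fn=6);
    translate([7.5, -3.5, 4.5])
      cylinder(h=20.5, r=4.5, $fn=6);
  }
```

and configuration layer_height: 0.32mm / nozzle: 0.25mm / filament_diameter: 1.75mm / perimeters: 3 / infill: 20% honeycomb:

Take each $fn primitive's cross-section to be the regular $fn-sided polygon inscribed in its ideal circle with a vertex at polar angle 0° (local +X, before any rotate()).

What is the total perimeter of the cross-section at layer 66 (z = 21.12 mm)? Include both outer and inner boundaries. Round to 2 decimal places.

At z = 21.12 mm: the cylinder does not reach this height (z outside [0, 6]); the cylinder at (7.5, -3.5): section is a regular 6-gon, circumradius r=4.5 (perimeter = 2·6·4.500·sin(180°/6) = 27.00 mm); Combining (union): only the r=4.5 cylinder at (7.5, -3.5) is present, so the union is just that shape — boundary = 27.00 mm; (rotated 80° about Z; rotation is an isometry so areas/perimeters/island counts are preserved). Overall, the cross-section is a single solid region. Total boundary length (outer) = 27.00 mm.

27.00 mm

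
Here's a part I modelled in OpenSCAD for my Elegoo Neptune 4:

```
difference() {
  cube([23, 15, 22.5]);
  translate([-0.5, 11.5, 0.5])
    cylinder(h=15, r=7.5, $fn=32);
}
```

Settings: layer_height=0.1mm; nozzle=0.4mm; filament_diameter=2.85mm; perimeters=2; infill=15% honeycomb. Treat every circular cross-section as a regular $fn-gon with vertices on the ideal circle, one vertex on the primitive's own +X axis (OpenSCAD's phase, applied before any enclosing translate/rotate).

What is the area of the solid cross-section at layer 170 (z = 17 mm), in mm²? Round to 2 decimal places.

345.00 mm²

At z = 17 mm: the cube is present — its section is the full 23×15 rectangle (area 345.00 mm²); the cylinder at (-0.5, 11.5) does not reach this height (z outside [0.5, 15.5]); After the difference (first − rest): none of the subtracted shapes is present at this height, so the 23×15 cube is unchanged — area = 345.00 mm². Overall, the cross-section is a single solid region. Net area = 345.00 mm².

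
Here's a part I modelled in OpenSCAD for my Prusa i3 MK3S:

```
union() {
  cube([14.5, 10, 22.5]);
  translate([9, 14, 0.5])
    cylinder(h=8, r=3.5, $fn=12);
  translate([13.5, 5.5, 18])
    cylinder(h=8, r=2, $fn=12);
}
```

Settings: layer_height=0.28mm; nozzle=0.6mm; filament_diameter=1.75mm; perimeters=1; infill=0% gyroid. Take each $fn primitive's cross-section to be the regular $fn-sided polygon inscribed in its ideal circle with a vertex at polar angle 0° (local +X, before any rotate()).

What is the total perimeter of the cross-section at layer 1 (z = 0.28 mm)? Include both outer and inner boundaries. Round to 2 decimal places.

49.00 mm

At z = 0.28 mm: the 14.5×10 cube contributes its full rectangle (perimeter 49.00 mm); the cylinder at (9, 14) is not intersected at this z (z outside [0.5, 8.5]); the cylinder at (13.5, 5.5) is absent (z outside [18, 26]); Taking the union: only the 14.5×10 cube is present, so the union is just that shape — boundary = 49.00 mm. Overall, the cross-section is a single solid region. Total boundary length (outer) = 49.00 mm.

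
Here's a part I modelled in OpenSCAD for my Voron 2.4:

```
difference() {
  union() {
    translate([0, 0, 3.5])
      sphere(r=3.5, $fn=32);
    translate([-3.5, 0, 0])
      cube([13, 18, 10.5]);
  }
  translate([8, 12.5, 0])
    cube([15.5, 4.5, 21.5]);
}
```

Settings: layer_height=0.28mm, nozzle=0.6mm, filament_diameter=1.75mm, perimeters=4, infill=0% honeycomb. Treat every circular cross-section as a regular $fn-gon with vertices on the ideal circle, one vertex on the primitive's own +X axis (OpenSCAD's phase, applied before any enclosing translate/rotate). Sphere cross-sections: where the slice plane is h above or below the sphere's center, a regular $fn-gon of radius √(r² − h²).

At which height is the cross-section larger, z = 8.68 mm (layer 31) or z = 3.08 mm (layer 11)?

Layer 31 (z = 8.68): the sphere is absent (|z−center|=5.180 > r=3.5); the cube at (-3.5, 0) is present — its section is the full 13×18 rectangle (area 234.00 mm²); Combining (union): only the 13×18 cube at (-3.5, 0) is present, so the union is just that shape — area = 234.00 mm²; the cube at (8, 12.5) is present — its section is the full 15.5×4.5 rectangle (area 69.75 mm²); After the difference (first − rest): starting from the result so far (234.00 mm²), the 15.5×4.5 cube at (8, 12.5) partially overlaps it — only the 6.75 mm² overlap (of its 69.75 mm²) is removed, clipping the outline — area = 227.25 mm². So its area = 227.25 mm². Layer 11 (z = 3.08): the r=3.5 sphere contributes a regular 32-gon of circumradius √(3.5²−0.42²) = 3.475 (area = (32/2)·3.475²·sin(360°/32) = 37.69 mm²); the 13×18 cube at (-3.5, 0) contributes its full rectangle (area 234.00 mm²); Merging all regions: the regions partially overlap — summed areas 271.69 mm² minus the doubly-counted overlap 18.84 mm² gives 252.84 mm² — area = 252.84 mm²; the 15.5×4.5 cube at (8, 12.5) contributes its full rectangle (area 69.75 mm²); Subtracting the remaining from the first: starting from that combined region (252.84 mm²), the 15.5×4.5 cube at (8, 12.5) partially overlaps it — only the 6.75 mm² overlap (of its 69.75 mm²) is removed, clipping the outline — area = 246.09 mm². So its area = 246.09 mm². Layer 11 is larger (246.09 vs 227.25 mm²).

layer 11 (z = 3.08 mm)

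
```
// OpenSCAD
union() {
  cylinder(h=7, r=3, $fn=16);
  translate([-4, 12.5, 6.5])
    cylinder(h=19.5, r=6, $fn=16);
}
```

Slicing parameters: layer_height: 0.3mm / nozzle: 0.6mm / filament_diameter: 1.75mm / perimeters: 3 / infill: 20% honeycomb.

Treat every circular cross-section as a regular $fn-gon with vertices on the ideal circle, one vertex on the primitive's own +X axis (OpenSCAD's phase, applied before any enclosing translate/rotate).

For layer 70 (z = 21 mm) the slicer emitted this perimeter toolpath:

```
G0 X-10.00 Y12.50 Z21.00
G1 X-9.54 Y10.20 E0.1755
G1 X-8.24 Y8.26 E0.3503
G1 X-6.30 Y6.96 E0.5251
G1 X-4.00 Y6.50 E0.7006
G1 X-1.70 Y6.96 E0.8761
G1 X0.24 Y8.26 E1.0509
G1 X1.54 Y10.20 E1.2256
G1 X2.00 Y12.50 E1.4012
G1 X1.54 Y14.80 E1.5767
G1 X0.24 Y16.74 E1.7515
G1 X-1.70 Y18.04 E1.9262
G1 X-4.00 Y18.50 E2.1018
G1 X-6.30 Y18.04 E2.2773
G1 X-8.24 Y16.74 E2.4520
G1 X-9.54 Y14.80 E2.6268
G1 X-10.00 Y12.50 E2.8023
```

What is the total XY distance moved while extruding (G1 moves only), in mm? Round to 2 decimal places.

Sum the Euclidean lengths of each G1 segment: total = 37.45 mm.

37.45 mm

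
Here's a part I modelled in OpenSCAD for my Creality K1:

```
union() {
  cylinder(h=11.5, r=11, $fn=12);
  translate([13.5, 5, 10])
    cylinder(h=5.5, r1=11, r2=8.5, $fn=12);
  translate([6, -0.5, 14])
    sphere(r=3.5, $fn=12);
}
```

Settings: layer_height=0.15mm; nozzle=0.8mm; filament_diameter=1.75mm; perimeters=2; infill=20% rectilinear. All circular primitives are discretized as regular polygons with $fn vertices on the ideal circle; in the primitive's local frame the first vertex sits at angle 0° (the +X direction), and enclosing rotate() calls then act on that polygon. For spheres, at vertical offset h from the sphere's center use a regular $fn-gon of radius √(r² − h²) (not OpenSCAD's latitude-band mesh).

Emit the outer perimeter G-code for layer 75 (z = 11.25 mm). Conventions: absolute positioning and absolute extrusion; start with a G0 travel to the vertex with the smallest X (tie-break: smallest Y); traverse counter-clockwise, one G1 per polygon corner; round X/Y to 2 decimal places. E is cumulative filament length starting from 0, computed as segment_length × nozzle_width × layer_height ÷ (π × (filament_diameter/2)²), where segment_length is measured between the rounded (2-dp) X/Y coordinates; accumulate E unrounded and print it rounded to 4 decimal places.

G0 X-11.00 Y0.00 Z11.25
G1 X-9.53 Y-5.50 E0.2840
G1 X-5.50 Y-9.53 E0.5684
G1 X0.00 Y-11.00 E0.8524
G1 X5.50 Y-9.53 E1.1364
G1 X9.53 Y-5.50 E1.4208
G1 X9.81 Y-4.44 E1.4755
G1 X13.50 Y-5.43 E1.6661
G1 X18.72 Y-4.03 E1.9357
G1 X22.53 Y-0.22 E2.2045
G1 X23.93 Y5.00 E2.4741
G1 X22.53 Y10.22 E2.7438
G1 X18.72 Y14.03 E3.0126
G1 X13.50 Y15.43 E3.2822
G1 X8.28 Y14.03 E3.5518
G1 X4.47 Y10.22 E3.8207
G1 X4.36 Y9.83 E3.8409
G1 X0.00 Y11.00 E4.0661
G1 X-5.50 Y9.53 E4.3501
G1 X-9.53 Y5.50 E4.6345
G1 X-11.00 Y0.00 E4.9185

At z = 11.25 mm: the r=11 cylinder contributes a regular 12-gon of circumradius 11; the cone at (13.5, 5): at t=0.227 of its height the radius interpolates to r₁+(r₂−r₁)t = 10.432, giving a regular 12-gon of that circumradius; the r=3.5 sphere at (6, -0.5) slices to a regular 12-gon of circumradius 2.165 (√(r²−h²) with h=2.75 from center); Combining (union): the regions partially overlap (shared area 82.85 mm²), so overlapping operands fuse into one piece — 1 connected region. The outline is a single polygon with 20 vertices. Extrusion per mm of travel: 0.8 × 0.15 / (π × 0.875²) = 0.049890. Accumulating E over each segment gives final E = 4.9185.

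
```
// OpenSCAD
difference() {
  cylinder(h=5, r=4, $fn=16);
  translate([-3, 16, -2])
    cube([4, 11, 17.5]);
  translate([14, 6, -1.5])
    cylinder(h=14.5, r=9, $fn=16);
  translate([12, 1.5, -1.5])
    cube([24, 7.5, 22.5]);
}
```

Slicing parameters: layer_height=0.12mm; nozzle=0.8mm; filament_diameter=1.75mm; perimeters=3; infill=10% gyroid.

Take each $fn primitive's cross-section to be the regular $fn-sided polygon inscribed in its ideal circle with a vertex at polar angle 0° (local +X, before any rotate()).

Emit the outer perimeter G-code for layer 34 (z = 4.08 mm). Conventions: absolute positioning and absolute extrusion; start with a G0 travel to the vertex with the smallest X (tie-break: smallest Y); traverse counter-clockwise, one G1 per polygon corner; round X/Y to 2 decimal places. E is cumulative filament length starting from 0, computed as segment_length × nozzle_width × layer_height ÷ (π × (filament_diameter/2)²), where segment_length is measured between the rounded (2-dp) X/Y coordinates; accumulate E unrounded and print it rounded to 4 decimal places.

At z = 4.08 mm: the r=4 cylinder gives a regular 16-gon of circumradius 4 (constant along its height); the cube at (-3, 16) (footprint 4×11) is included at this height; the r=9 cylinder at (14, 6) gives a regular 16-gon of circumradius 9 (constant along its height); the 24×7.5 cube at (12, 1.5) contributes its full rectangle; Subtracting the remaining from the first: starting from the r=4 cylinder, the 4×11 cube at (-3, 16) misses the remaining region (no effect); the r=9 cylinder at (14, 6) misses the remaining region (no effect); the 24×7.5 cube at (12, 1.5) misses the remaining region (no effect) — 1 connected region. The outline is a single polygon with 16 vertices. Extrusion per mm of travel: 0.8 × 0.12 / (π × 0.875²) = 0.039912. Accumulating E over each segment gives final E = 0.9973.

G0 X-4.00 Y0.00 Z4.08
G1 X-3.70 Y-1.53 E0.0622
G1 X-2.83 Y-2.83 E0.1247
G1 X-1.53 Y-3.70 E0.1871
G1 X0.00 Y-4.00 E0.2493
G1 X1.53 Y-3.70 E0.3116
G1 X2.83 Y-2.83 E0.3740
G1 X3.70 Y-1.53 E0.4364
G1 X4.00 Y0.00 E0.4986
G1 X3.70 Y1.53 E0.5609
G1 X2.83 Y2.83 E0.6233
G1 X1.53 Y3.70 E0.6857
G1 X0.00 Y4.00 E0.7480
G1 X-1.53 Y3.70 E0.8102
G1 X-2.83 Y2.83 E0.8726
G1 X-3.70 Y1.53 E0.9351
G1 X-4.00 Y0.00 E0.9973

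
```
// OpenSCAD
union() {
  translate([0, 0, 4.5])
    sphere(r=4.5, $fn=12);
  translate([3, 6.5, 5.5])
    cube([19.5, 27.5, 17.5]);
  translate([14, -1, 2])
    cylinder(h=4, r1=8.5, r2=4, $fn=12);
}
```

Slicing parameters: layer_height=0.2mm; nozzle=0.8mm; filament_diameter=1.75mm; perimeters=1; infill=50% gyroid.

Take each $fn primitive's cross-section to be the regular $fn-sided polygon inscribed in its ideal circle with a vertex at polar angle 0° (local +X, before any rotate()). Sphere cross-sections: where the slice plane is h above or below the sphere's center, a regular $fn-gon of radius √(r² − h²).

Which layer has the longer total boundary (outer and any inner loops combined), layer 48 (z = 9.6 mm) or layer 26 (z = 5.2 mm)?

Layer 48 (z = 9.6): the sphere is absent (|z−center|=5.100 > r=4.5); the 19.5×27.5 cube at (3, 6.5) contributes its full rectangle (perimeter 94.00 mm); the cone at (14, -1) is absent (z outside [2, 6]); Taking the union: only the 19.5×27.5 cube at (3, 6.5) is present, so the union is just that shape — boundary = 94.00 mm. So its perimeter = 94.00 mm. Layer 26 (z = 5.2): the sphere: section is a regular 12-gon, circumradius = √(r²−h²) = √(4.5²−0.7²) = 4.445 (perimeter = 2·12·4.445·sin(180°/12) = 27.61 mm); the cube at (3, 6.5) does not reach this height (z outside [5.5, 23]); the cone at (14, -1) (r1=8.5→r2=4) has section circumradius 4.900 here — a regular 12-gon (perimeter = 2·12·4.900·sin(180°/12) = 30.44 mm); Combining (union): the 2 present regions are separate (no shared area or edge), so areas and boundary lengths simply add and each stays a separate island — boundary = 58.05 mm. So its perimeter = 58.05 mm. Layer 48 is larger (94.00 vs 58.05 mm).

layer 48 (z = 9.6 mm)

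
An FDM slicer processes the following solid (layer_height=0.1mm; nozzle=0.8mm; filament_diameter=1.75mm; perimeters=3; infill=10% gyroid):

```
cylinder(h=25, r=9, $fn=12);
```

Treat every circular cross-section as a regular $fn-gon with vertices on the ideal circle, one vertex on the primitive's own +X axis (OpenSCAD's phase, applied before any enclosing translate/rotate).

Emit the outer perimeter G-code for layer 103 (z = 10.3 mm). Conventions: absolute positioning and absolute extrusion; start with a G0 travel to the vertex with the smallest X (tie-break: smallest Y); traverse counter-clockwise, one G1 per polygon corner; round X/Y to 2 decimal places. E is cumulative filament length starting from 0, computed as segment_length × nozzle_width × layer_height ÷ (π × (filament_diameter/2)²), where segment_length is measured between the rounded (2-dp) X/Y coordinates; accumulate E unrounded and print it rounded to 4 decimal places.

At z = 10.3 mm: the r=9 cylinder contributes a regular 12-gon of circumradius 9. The outline is a single polygon with 12 vertices. Extrusion per mm of travel: 0.8 × 0.1 / (π × 0.875²) = 0.033260. Accumulating E over each segment gives final E = 1.8589.

G0 X-9.00 Y0.00 Z10.30
G1 X-7.79 Y-4.50 E0.1550
G1 X-4.50 Y-7.79 E0.3097
G1 X0.00 Y-9.00 E0.4647
G1 X4.50 Y-7.79 E0.6197
G1 X7.79 Y-4.50 E0.7745
G1 X9.00 Y0.00 E0.9295
G1 X7.79 Y4.50 E1.0844
G1 X4.50 Y7.79 E1.2392
G1 X0.00 Y9.00 E1.3942
G1 X-4.50 Y7.79 E1.5492
G1 X-7.79 Y4.50 E1.7039
G1 X-9.00 Y0.00 E1.8589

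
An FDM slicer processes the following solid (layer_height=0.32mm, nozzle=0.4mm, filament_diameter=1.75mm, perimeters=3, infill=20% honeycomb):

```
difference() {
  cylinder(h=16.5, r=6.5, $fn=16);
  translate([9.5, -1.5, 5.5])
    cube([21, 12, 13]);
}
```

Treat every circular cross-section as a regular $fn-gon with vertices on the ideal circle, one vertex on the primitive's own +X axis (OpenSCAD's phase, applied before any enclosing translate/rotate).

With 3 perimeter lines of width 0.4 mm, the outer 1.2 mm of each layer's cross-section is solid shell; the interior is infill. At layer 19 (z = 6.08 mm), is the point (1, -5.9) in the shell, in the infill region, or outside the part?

At z = 6.08 mm: the cylinder: section is a regular 16-gon, circumradius r=6.5; the 21×12 cube at (9.5, -1.5) contributes its full rectangle; Subtracting the remaining from the first: starting from the r=6.5 cylinder, the 21×12 cube at (9.5, -1.5) misses the remaining region (no effect) — 1 connected region. Overall, the cross-section is a single solid region. The nearest boundary edge runs (2.49, -6.01)→(-0.00, -6.50); distance from the point to it = 0.39 mm. The point is inside the cross-section, 0.39 mm from the nearest boundary — within the 1.2 mm shell band (3 × 0.4).

shell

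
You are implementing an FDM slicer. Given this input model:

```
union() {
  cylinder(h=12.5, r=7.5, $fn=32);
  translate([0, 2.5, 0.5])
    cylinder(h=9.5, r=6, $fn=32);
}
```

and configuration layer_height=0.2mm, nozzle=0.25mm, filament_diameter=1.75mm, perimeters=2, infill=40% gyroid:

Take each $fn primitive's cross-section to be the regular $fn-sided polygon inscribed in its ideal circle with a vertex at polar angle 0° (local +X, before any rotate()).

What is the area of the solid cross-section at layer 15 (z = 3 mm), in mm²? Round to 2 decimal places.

At z = 3 mm: the r=7.5 cylinder gives a regular 32-gon of circumradius 7.5 (constant along its height) (area = (32/2)·7.500²·sin(360°/32) = 175.58 mm²); the r=6 cylinder at (0, 2.5) contributes a regular 32-gon of circumradius 6 (area = (32/2)·6.000²·sin(360°/32) = 112.37 mm²); Taking the union: the regions partially overlap — summed areas 287.95 mm² minus the doubly-counted overlap 104.21 mm² gives 183.74 mm² — area = 183.74 mm². Overall, the cross-section is a single solid region. Net area = 183.74 mm².

183.74 mm²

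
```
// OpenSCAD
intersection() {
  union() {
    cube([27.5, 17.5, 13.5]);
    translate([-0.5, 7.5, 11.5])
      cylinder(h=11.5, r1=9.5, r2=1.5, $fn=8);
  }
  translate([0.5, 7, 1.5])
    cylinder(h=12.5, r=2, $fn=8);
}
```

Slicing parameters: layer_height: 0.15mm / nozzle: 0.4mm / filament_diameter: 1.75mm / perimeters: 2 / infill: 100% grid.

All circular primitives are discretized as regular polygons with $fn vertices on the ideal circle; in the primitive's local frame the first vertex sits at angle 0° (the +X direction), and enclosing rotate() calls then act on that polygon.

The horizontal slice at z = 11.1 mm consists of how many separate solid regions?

At z = 11.1 mm: the cube is present — its section is the full 27.5×17.5 rectangle; the cone at (-0.5, 7.5) does not reach this height (z outside [11.5, 23]); Taking the union: only the 27.5×17.5 cube is present, so the union is just that shape — 1 connected region; the r=2 cylinder at (0.5, 7) contributes a regular 8-gon of circumradius 2; Keeping only the common overlap: the r=2 cylinder at (0.5, 7) partially overlaps that combined region; clipping to the common part keeps 7.55 mm² — 1 connected region. The result has 1 disconnected region.

1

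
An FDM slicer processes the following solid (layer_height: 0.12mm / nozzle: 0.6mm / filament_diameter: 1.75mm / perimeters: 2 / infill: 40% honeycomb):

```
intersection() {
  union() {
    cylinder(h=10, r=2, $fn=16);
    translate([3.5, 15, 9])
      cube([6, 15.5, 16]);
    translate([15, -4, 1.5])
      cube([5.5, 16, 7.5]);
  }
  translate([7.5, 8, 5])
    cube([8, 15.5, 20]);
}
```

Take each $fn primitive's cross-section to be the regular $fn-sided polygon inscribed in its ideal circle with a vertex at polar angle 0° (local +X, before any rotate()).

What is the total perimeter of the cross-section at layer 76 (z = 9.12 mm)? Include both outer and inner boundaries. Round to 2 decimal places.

At z = 9.12 mm: the r=2 cylinder gives a regular 16-gon of circumradius 2 (constant along its height) (perimeter = 2·16·2.000·sin(180°/16) = 12.49 mm); the cube at (3.5, 15) (footprint 6×15.5) is included at this height (perimeter 43.00 mm); the cube at (15, -4) does not reach this height (z outside [1.5, 9]); Merging all regions: the 2 present regions are separate (no shared area or edge), so areas and boundary lengths simply add and each stays a separate island — boundary = 55.49 mm; the 8×15.5 cube at (7.5, 8) contributes its full rectangle (perimeter 47.00 mm); Taking the intersection: the 8×15.5 cube at (7.5, 8) partially overlaps that combined region; clipping to the common part keeps 17.00 mm² — boundary = 21.00 mm. Overall, the cross-section is a single solid region. Total boundary length (outer) = 21.00 mm.

21.00 mm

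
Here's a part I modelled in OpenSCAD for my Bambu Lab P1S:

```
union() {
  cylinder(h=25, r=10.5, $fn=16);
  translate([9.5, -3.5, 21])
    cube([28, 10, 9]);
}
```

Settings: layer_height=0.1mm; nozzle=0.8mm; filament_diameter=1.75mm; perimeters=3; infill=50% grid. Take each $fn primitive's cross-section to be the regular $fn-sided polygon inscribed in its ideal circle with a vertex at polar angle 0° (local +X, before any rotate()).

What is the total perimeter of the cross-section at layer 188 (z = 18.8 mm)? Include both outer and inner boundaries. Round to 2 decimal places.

65.55 mm

At z = 18.8 mm: the cylinder: section is a regular 16-gon, circumradius r=10.5 (perimeter = 2·16·10.500·sin(180°/16) = 65.55 mm); the cube at (9.5, -3.5) is not intersected at this z (z outside [21, 30]); Combining (union): only the r=10.5 cylinder is present, so the union is just that shape — boundary = 65.55 mm. Overall, the cross-section is a single solid region. Total boundary length (outer) = 65.55 mm.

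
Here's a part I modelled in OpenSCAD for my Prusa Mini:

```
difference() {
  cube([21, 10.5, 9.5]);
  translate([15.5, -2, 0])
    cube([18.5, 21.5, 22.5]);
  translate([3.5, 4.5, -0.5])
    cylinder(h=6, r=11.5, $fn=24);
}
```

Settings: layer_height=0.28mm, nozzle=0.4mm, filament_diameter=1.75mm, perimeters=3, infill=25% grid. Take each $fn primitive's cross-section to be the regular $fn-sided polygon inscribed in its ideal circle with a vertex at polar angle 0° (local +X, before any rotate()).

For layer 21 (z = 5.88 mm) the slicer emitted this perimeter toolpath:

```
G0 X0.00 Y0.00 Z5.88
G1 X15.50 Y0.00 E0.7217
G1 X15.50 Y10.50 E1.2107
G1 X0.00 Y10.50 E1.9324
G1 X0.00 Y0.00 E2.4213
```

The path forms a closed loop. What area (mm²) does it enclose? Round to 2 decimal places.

Apply the shoelace formula to the sequence of (X, Y) vertices; enclosed area = 162.75 mm².

162.75 mm²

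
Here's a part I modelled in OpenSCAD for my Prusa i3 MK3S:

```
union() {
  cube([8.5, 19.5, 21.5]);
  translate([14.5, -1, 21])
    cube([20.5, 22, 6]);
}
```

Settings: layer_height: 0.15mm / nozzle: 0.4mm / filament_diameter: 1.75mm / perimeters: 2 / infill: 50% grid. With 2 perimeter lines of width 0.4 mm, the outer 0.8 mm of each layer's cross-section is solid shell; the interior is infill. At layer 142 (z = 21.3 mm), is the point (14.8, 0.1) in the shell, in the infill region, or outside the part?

shell

At z = 21.3 mm: the cube is present — its section is the full 8.5×19.5 rectangle; the 20.5×22 cube at (14.5, -1) contributes its full rectangle; Taking the union: the 2 present regions are separate (no shared area or edge), so areas and boundary lengths simply add and each stays a separate island — 2 connected regions. Overall, the cross-section has 2 separate islands. The nearest boundary edge runs (14.50, -1.00)→(14.50, 21.00); distance from the point to it = 0.30 mm. (Shell/infill is judged within the island containing the point — the largest one.) The point is inside the cross-section, 0.30 mm from the nearest boundary — within the 0.8 mm shell band (2 × 0.4).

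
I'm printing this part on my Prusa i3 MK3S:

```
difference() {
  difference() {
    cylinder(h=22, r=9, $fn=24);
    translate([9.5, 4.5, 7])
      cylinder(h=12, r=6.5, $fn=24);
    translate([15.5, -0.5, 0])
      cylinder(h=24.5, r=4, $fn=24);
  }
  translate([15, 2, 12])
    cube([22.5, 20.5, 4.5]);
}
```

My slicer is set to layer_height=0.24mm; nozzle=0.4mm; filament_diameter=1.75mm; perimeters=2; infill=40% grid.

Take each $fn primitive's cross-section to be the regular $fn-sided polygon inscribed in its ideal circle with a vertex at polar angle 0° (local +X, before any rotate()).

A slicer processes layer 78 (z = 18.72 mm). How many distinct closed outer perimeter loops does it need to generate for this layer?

1

At z = 18.72 mm: the cylinder: section is a regular 24-gon, circumradius r=9; the cylinder at (9.5, 4.5): section is a regular 24-gon, circumradius r=6.5; the cylinder at (15.5, -0.5): section is a regular 24-gon, circumradius r=4; Taking the first minus the rest: starting from the r=9 cylinder, the r=6.5 cylinder at (9.5, 4.5) partially overlaps it — only the 37.39 mm² overlap (of its 131.22 mm²) is removed, clipping the outline; the r=4 cylinder at (15.5, -0.5) misses the remaining region (no effect) — 1 connected region; the cube at (15, 2) is absent (z outside [12, 16.5]); Taking the first minus the rest: none of the subtracted shapes is present at this height, so the result so far is unchanged — 1 connected region. The result has 1 disconnected region.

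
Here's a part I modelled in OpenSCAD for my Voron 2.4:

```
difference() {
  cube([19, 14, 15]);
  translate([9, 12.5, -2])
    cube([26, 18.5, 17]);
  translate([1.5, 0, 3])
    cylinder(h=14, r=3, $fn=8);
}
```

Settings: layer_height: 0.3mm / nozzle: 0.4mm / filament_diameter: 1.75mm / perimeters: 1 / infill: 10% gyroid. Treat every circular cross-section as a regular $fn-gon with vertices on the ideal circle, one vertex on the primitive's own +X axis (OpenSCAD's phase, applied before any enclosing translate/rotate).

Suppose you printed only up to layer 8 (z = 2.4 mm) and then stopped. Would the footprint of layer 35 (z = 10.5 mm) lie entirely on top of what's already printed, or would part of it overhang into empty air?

entirely on top

Compare the two slices. At z = 2.4: the 19×14 cube contributes its full rectangle (area 266.00 mm²); the 26×18.5 cube at (9, 12.5) contributes its full rectangle (area 481.00 mm²); the cylinder at (1.5, 0) is not intersected at this z (z outside [3, 17]); Subtracting the remaining from the first: starting from the 19×14 cube (266.00 mm²), the 26×18.5 cube at (9, 12.5) partially overlaps it — only the 15.00 mm² overlap (of its 481.00 mm²) is removed, clipping the outline — area = 251.00 mm². At z = 10.5: the cube (footprint 19×14) is included at this height (area 266.00 mm²); the cube at (9, 12.5) is present — its section is the full 26×18.5 rectangle (area 481.00 mm²); the r=3 cylinder at (1.5, 0) contributes a regular 8-gon of circumradius 3 (area = (8/2)·3.000²·sin(360°/8) = 25.46 mm²); After the difference (first − rest): starting from the 19×14 cube (266.00 mm²), the 26×18.5 cube at (9, 12.5) partially overlaps it — only the 15.00 mm² overlap (of its 481.00 mm²) is removed, clipping the outline; the r=3 cylinder at (1.5, 0) partially overlaps it — only the 10.40 mm² overlap (of its 25.46 mm²) is removed, clipping the outline — area = 240.60 mm². Checking containment: the cross-section at z = 10.5 is a subset of the cross-section at z = 2.4.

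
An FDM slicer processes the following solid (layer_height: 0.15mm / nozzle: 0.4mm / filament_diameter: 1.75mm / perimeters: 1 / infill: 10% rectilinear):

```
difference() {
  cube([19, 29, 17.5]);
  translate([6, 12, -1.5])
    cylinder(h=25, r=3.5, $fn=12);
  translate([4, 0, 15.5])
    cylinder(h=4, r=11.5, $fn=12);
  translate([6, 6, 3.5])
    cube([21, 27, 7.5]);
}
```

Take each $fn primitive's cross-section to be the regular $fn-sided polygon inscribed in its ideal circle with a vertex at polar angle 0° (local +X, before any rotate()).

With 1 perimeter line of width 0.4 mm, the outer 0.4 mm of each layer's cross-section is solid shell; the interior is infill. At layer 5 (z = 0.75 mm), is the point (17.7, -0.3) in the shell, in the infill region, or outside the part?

At z = 0.75 mm: the cube is present — its section is the full 19×29 rectangle; the r=3.5 cylinder at (6, 12) contributes a regular 12-gon of circumradius 3.5; the cylinder at (4, 0) is absent (z outside [15.5, 19.5]); the cube at (6, 6) is absent (z outside [3.5, 11]); Subtracting the remaining from the first: starting from the 19×29 cube, the r=3.5 cylinder at (6, 12) lies wholly inside it (removes its full 36.75 mm² and its 21.74 mm outline becomes a hole wall) — 1 connected region with 1 hole. Overall, the cross-section is one region with 1 hole. The nearest boundary edge runs (19.00, 0.00)→(0.00, 0.00); distance from the point to it = 0.30 mm. The point is not inside any of the regions above, so it lies outside the cross-section (0.30 mm from the nearest boundary).

outside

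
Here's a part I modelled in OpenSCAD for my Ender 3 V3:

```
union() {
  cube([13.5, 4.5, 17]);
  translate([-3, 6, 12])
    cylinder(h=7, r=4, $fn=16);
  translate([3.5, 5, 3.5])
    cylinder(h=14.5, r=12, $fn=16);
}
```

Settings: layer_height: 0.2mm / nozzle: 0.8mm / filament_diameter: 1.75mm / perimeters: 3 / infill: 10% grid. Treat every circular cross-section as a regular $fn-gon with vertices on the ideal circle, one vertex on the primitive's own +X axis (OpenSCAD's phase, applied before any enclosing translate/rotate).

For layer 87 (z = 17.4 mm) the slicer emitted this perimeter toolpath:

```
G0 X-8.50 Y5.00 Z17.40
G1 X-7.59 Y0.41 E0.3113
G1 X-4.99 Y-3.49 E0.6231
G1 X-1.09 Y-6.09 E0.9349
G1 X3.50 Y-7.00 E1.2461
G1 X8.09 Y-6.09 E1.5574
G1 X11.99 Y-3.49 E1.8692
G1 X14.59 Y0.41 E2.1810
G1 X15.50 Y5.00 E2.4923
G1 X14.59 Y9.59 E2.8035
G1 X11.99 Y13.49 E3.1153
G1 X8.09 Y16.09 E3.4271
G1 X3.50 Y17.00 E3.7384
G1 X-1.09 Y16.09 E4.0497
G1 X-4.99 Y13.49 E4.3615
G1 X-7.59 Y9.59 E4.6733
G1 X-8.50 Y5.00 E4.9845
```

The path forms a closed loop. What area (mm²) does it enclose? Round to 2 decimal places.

441.06 mm²

Apply the shoelace formula to the sequence of (X, Y) vertices; enclosed area = 441.06 mm².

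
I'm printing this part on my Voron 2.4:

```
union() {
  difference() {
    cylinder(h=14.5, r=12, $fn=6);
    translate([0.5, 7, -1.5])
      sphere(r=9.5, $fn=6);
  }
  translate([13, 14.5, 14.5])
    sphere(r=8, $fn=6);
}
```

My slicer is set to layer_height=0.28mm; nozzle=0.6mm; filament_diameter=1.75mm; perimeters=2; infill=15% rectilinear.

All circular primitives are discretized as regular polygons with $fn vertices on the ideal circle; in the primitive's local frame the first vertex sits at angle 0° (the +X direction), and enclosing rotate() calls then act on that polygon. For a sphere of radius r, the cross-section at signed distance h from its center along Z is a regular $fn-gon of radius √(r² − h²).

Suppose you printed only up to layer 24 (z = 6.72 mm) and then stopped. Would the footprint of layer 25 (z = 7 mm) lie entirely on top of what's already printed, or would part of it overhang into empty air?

part overhangs

Compare the two slices. At z = 6.72: the r=12 cylinder gives a regular 6-gon of circumradius 12 (constant along its height) (area = (6/2)·12.000²·sin(360°/6) = 374.12 mm²); the r=9.5 sphere at (0.5, 7) contributes a regular 6-gon of circumradius √(9.5²−8.22²) = 4.763 (area = (6/2)·4.763²·sin(360°/6) = 58.93 mm²); Subtracting the remaining from the first: starting from the r=12 cylinder (374.12 mm²), the r=9.5 sphere at (0.5, 7) partially overlaps it — only the 55.13 mm² overlap (of its 58.93 mm²) is removed, clipping the outline — area = 318.99 mm²; the sphere at (13, 14.5): section is a regular 6-gon, circumradius = √(r²−h²) = √(8²−7.78²) = 1.863 (area = (6/2)·1.863²·sin(360°/6) = 9.02 mm²); Combining (union): the 2 present regions are separate (no shared area or edge), so areas and boundary lengths simply add and each stays a separate island — area = 328.01 mm². At z = 7: the cylinder: section is a regular 6-gon, circumradius r=12 (area = (6/2)·12.000²·sin(360°/6) = 374.12 mm²); the r=9.5 sphere at (0.5, 7) slices to a regular 6-gon of circumradius 4.243 (√(r²−h²) with h=8.5 from center) (area = (6/2)·4.243²·sin(360°/6) = 46.77 mm²); After the difference (first − rest): starting from the r=12 cylinder (374.12 mm²), the r=9.5 sphere at (0.5, 7) partially overlaps it — only the 45.52 mm² overlap (of its 46.77 mm²) is removed, clipping the outline — area = 328.60 mm²; the r=8 sphere at (13, 14.5) slices to a regular 6-gon of circumradius 2.784 (√(r²−h²) with h=7.5 from center) (area = (6/2)·2.784²·sin(360°/6) = 20.14 mm²); Combining (union): the 2 present regions are separate (no shared area or edge), so areas and boundary lengths simply add and each stays a separate island — area = 348.73 mm². Checking containment: at z = 7 the cross-section extends beyond the z = 6.72 cross-section by about 20.72 mm².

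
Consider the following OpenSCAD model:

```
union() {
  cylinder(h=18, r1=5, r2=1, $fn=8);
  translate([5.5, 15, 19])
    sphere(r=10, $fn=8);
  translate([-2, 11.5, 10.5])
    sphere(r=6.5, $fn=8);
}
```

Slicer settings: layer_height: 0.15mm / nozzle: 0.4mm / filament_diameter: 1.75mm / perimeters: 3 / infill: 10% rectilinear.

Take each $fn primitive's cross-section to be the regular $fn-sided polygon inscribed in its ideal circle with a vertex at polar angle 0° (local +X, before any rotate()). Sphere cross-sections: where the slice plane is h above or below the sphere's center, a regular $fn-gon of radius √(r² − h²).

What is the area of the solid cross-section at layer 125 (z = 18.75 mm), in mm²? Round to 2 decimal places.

282.67 mm²

At z = 18.75 mm: the cone does not reach this height (z outside [0, 18]); the r=10 sphere at (5.5, 15) contributes a regular 8-gon of circumradius √(10²−0.25²) = 9.997 (area = (8/2)·9.997²·sin(360°/8) = 282.67 mm²); the sphere at (-2, 11.5) does not reach this height (|z−center|=8.250 > r=6.5); Taking the union: only the r=10 sphere at (5.5, 15) is present, so the union is just that shape — area = 282.67 mm². Overall, the cross-section is a single solid region. Net area = 282.67 mm².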